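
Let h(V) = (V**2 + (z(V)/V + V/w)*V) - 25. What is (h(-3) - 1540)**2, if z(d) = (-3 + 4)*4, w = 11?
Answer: 291145969/121 ≈ 2.4062e+6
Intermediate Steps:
z(d) = 4 (z(d) = 1*4 = 4)
h(V) = -25 + V**2 + V*(4/V + V/11) (h(V) = (V**2 + (4/V + V/11)*V) - 25 = (V**2 + V*(4/V + V/11)) - 25 = -25 + V**2 + V*(4/V + V/11))
(h(-3) - 1540)**2 = ((-21 + (12/11)*(-3)**2) - 1540)**2 = ((-21 + (12/11)*9) - 1540)**2 = ((-21 + 108/11) - 1540)**2 = (-123/11 - 1540)**2 = (-17063/11)**2 = 291145969/121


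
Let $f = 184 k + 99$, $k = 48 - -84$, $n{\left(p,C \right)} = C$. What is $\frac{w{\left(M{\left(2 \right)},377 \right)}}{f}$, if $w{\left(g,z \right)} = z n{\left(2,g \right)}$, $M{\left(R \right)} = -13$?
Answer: $- \frac{4901}{24387} \approx -0.20097$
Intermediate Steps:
$w{\left(g,z \right)} = g z$ ($w{\left(g,z \right)} = z g = g z$)
$k = 132$ ($k = 48 + 84 = 132$)
$f = 24387$ ($f = 184 \cdot 132 + 99 = 24288 + 99 = 24387$)
$\frac{w{\left(M{\left(2 \right)},377 \right)}}{f} = \frac{\left(-13\right) 377}{24387} = \left(-4901\right) \frac{1}{24387} = - \frac{4901}{24387}$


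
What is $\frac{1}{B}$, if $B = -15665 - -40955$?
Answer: $\frac{1}{25290} \approx 3.9541 \cdot 10^{-5}$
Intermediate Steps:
$B = 25290$ ($B = -15665 + 40955 = 25290$)
$\frac{1}{B} = \frac{1}{25290}$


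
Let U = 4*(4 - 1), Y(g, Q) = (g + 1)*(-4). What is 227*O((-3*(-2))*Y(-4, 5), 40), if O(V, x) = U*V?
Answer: 196128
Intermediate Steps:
Y(g, Q) = -4 - 4*g (Y(g, Q) = (1 + g)*(-4) = -4 - 4*g)
U = 12 (U = 4*3 = 12)
O(V, x) = 12*V
227*O((-3*(-2))*Y(-4, 5), 40) = 227*(12*((-3*(-2))*(-4 - 4*(-4)))) = 227*(12*(6*(-4 + 16))) = 227*(12*(6*12)) = 227*(12*72) = 227*864 = 196128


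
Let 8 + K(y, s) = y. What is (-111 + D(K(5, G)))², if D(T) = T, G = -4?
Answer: 12996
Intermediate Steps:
K(y, s) = -8 + y
(-111 + D(K(5, G)))² = (-111 + (-8 + 5))² = (-111 - 3)² = (-114)² = 12996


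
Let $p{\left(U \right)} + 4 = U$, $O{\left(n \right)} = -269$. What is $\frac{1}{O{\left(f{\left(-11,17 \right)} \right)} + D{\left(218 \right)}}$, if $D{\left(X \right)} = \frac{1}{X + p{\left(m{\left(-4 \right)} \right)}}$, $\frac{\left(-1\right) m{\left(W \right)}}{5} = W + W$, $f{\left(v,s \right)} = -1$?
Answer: $- \frac{254}{68325} \approx -0.0037175$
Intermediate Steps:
$m{\left(W \right)} = - 10 W$ ($m{\left(W \right)} = - 5 \left(W + W\right) = - 5 \cdot 2 W = - 10 W$)
$p{\left(U \right)} = -4 + U$
$D{\left(X \right)} = \frac{1}{36 + X}$ ($D{\left(X \right)} = \frac{1}{X - -36} = \frac{1}{X + \left(-4 + 40\right)} = \frac{1}{X + 36} = \frac{1}{36 + X}$)
$\frac{1}{O{\left(f{\left(-11,17 \right)} \right)} + D{\left(218 \right)}} = \frac{1}{-269 + \frac{1}{36 + 218}} = \frac{1}{-269 + \frac{1}{254}} = \frac{1}{- \frac{68325}{254}} = - \frac{254}{68325}$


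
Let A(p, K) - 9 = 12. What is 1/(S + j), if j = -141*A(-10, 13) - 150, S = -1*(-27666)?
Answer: 1/24555 ≈ 4.0725e-5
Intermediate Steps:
A(p, K) = 21 (A(p, K) = 9 + 12 = 21)
S = 27666
j = -3111 (j = -141*21 - 150 = -2961 - 150 = -3111)
1/(S + j) = 1/(27666 - 3111) = 1/24555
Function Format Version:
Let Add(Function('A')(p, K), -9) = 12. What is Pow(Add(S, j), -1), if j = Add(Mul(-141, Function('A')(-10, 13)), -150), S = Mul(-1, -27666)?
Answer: Rational(1, 24555) ≈ 4.0725e-5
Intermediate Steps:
Function('A')(p, K) = 21 (Function('A')(p, K) = Add(9, 12) = 21)
S = 27666
j = -3111 (j = Add(Mul(-141, 21), -150) = Add(-2961, -150) = -3111)
Pow(Add(S, j), -1) = Pow(Add(27666, -3111), -1) = Pow(24555, -1) = Rational(1, 24555)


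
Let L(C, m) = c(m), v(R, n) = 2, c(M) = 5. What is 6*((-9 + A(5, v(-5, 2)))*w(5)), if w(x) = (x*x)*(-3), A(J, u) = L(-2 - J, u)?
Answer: 1800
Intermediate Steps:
L(C, m) = 5
A(J, u) = 5
w(x) = -3*x² (w(x) = x²*(-3) = -3*x²)
6*((-9 + A(5, v(-5, 2)))*w(5)) = 6*((-9 + 5)*(-3*5²)) = 6*(-(-12)*25) = 6*(-4*(-75)) = 6*300 = 1800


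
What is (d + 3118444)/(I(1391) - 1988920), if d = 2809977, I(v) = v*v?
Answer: -5928421/54039 ≈ -109.71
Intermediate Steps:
I(v) = v²
(d + 3118444)/(I(1391) - 1988920) = (2809977 + 3118444)/(1391² - 1988920) = 5928421/(1934881 - 1988920) = 5928421/(-54039) = 5928421*(-1/54039) = -5928421/54039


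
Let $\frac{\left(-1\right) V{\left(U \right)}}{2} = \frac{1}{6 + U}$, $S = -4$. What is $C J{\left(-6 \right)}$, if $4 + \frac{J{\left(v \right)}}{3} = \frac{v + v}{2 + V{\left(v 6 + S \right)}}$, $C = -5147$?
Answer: $\frac{5311704}{35} \approx 1.5176 \cdot 10^{5}$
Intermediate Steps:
$V{\left(U \right)} = - \frac{2}{6 + U}$
$J{\left(v \right)} = -12 + \frac{6 v}{2 - \frac{2}{2 + 6 v}}$ ($J{\left(v \right)} = -12 + 3 \frac{v + v}{2 - \frac{2}{6 + \left(v 6 - 4\right)}} = -12 + 3 \frac{2 v}{2 - \frac{2}{6 + \left(6 v - 4\right)}} = -12 + 3 \frac{2 v}{2 - \frac{2}{6 + \left(-4 + 6 v\right)}} = -12 + 3 \frac{2 v}{2 - \frac{2}{2 + 6 v}} = -12 + \frac{6 v}{2 - \frac{2}{2 + 6 v}}$)
$C J{\left(-6 \right)} = - 5147 \frac{6 \left(-2 - -66 + 3 \left(-6\right)^{2}\right)}{1 + 6 \left(-6\right)} = - 5147 \frac{6 \left(-2 + 66 + 3 \cdot 36\right)}{1 - 36} = - 5147 \frac{6 \left(-2 + 66 + 108\right)}{-35} = - 5147 \cdot 6 \left(- \frac{1}{35}\right) 172 = \left(-5147\right) \left(- \frac{1032}{35}\right) = \frac{5311704}{35}$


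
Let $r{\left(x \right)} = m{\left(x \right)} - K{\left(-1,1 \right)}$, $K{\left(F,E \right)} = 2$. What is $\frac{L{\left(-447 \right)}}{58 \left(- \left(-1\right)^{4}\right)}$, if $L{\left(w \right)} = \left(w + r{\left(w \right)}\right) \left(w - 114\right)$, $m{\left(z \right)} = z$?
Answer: $- \frac{251328}{29} \approx -8666.5$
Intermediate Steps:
$r{\left(x \right)} = -2 + x$ ($r{\left(x \right)} = x - 2 = -2 + x$)
$L{\left(w \right)} = \left(-114 + w\right) \left(-2 + 2 w\right)$ ($L{\left(w \right)} = \left(w + \left(-2 + w\right)\right) \left(w - 114\right) = \left(-2 + 2 w\right) \left(-114 + w\right) = \left(-114 + w\right) \left(-2 + 2 w\right)$)
$\frac{L{\left(-447 \right)}}{58 \left(- \left(-1\right)^{4}\right)} = \frac{228 - -102810 + 2 \left(-447\right)^{2}}{58 \left(- \left(-1\right)^{4}\right)} = \frac{228 + 102810 + 2 \cdot 199809}{58 \left(\left(-1\right) 1\right)} = \frac{228 + 102810 + 399618}{58 \left(-1\right)} = \frac{502656}{-58} = 502656 \left(- \frac{1}{58}\right) = - \frac{251328}{29}$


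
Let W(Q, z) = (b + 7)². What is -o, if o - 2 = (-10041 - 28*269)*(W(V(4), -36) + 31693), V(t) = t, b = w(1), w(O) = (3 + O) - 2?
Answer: 558364500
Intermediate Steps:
w(O) = 1 + O
b = 2 (b = 1 + 1 = 2)
W(Q, z) = 81 (W(Q, z) = (2 + 7)² = 9² = 81)
o = -558364500 (o = 2 + (-10041 - 28*269)*(81 + 31693) = 2 + (-10041 - 7532)*31774 = 2 - 17573*31774 = 2 - 558364502 = -558364500)
-o = -1*(-558364500) = 558364500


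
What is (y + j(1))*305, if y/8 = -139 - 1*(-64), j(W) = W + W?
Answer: -182390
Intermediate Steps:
j(W) = 2*W
y = -600 (y = 8*(-139 - 1*(-64)) = 8*(-139 + 64) = 8*(-75) = -600)
(y + j(1))*305 = (-600 + 2*1)*305 = (-600 + 2)*305 = -598*305 = -182390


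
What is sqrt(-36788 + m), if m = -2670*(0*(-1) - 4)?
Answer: 2*I*sqrt(6527) ≈ 161.58*I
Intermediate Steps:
m = 10680 (m = -2670*(0 - 4) = -2670*(-4) = 10680)
sqrt(-36788 + m) = sqrt(-36788 + 10680) = sqrt(-26108) = 2*I*sqrt(6527)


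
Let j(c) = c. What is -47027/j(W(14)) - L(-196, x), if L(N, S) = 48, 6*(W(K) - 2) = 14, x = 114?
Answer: -141705/13 ≈ -10900.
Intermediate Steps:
W(K) = 13/3 (W(K) = 2 + (⅙)*14 = 2 + 7/3 = 13/3)
-47027/j(W(14)) - L(-196, x) = -47027/13/3 - 1*48 = -47027*3/13 - 48 = -141081/13 - 48 = -141705/13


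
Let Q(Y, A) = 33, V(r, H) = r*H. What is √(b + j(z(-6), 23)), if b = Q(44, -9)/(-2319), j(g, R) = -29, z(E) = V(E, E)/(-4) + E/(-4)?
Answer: 6*I*√481579/773 ≈ 5.3865*I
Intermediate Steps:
V(r, H) = H*r
z(E) = -E/4 - E²/4 (z(E) = (E*E)/(-4) + E/(-4) = E²*(-¼) + E*(-¼) = -E²/4 - E/4 = -E/4 - E²/4)
b = -11/773 (b = 33/(-2319) = 33*(-1/2319) = -11/773 ≈ -0.014230)
√(b + j(z(-6), 23)) = √(-11/773 - 29) = √(-22428/773) = 6*I*√481579/773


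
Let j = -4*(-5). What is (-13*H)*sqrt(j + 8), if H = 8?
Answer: -208*sqrt(7) ≈ -550.32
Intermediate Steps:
j = 20
(-13*H)*sqrt(j + 8) = (-13*8)*sqrt(20 + 8) = -208*sqrt(7)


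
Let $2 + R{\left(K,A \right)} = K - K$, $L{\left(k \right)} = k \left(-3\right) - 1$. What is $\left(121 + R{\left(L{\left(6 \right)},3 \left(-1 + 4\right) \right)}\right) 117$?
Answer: $13923$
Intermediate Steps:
$L{\left(k \right)} = -1 - 3 k$ ($L{\left(k \right)} = - 3 k - 1 = -1 - 3 k$)
$R{\left(K,A \right)} = -2$ ($R{\left(K,A \right)} = -2 + \left(K - K\right) = -2 + 0 = -2$)
$\left(121 + R{\left(L{\left(6 \right)},3 \left(-1 + 4\right) \right)}\right) 117 = \left(121 - 2\right) 117 = 119 \cdot 117 = 13923$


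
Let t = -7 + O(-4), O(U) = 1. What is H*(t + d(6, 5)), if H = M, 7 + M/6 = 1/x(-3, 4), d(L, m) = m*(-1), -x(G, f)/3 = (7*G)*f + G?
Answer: 40172/87 ≈ 461.75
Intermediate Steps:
x(G, f) = -3*G - 21*G*f (x(G, f) = -3*((7*G)*f + G) = -3*(7*G*f + G) = -3*(G + 7*G*f) = -3*G - 21*G*f)
t = -6 (t = -7 + 1 = -6)
d(L, m) = -m
M = -3652/87 (M = -42 + 6/((-3*(-3)*(1 + 7*4))) = -42 + 6/((-3*(-3)*(1 + 28))) = -42 + 6/((-3*(-3)*29)) = -42 + 6/261 = -42 + 6*(1/261) = -42 + 2/87 = -3652/87 ≈ -41.977)
H = -3652/87 ≈ -41.977
H*(t + d(6, 5)) = -3652*(-6 - 1*5)/87 = -3652*(-6 - 5)/87 = -3652/87*(-11) = 40172/87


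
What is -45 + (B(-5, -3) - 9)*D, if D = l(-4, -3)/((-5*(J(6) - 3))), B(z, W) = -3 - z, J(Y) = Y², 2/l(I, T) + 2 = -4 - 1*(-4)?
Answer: -7432/165 ≈ -45.042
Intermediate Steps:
l(I, T) = -1 (l(I, T) = 2/(-2 + (-4 - 1*(-4))) = 2/(-2 + (-4 + 4)) = 2/(-2 + 0) = 2/(-2) = 2*(-½) = -1)
D = 1/165 (D = -1/((-5*(6² - 3))) = -1/((-5*(36 - 3))) = -1/((-5*33)) = -1/(-165) = -1*(-1/165) = 1/165 ≈ 0.0060606)
-45 + (B(-5, -3) - 9)*D = -45 + ((-3 - 1*(-5)) - 9)*(1/165) = -45 + ((-3 + 5) - 9)*(1/165) = -45 + (2 - 9)*(1/165) = -45 - 7*1/165 = -45 - 7/165 = -7432/165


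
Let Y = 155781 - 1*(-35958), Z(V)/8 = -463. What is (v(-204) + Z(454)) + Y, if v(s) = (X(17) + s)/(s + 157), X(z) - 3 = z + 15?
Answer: 8837814/47 ≈ 1.8804e+5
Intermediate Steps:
X(z) = 18 + z (X(z) = 3 + (z + 15) = 3 + (15 + z) = 18 + z)
Z(V) = -3704 (Z(V) = 8*(-463) = -3704)
v(s) = (35 + s)/(157 + s) (v(s) = ((18 + 17) + s)/(s + 157) = (35 + s)/(157 + s))
Y = 191739 (Y = 155781 + 35958 = 191739)
(v(-204) + Z(454)) + Y = ((35 - 204)/(157 - 204) - 3704) + 191739 = (-169/(-47) - 3704) + 191739 = (-1/47*(-169) - 3704) + 191739 = (169/47 - 3704) + 191739 = -173919/47 + 191739 = 8837814/47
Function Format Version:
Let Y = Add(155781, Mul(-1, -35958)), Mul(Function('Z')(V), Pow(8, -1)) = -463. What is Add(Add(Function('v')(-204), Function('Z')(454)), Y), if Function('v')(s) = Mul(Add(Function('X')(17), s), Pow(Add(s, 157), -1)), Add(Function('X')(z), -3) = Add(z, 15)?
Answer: Rational(8837814, 47) ≈ 1.8804e+5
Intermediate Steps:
Function('X')(z) = Add(18, z) (Function('X')(z) = Add(3, Add(z, 15)) = Add(3, Add(15, z)) = Add(18, z))
Function('Z')(V) = -3704 (Function('Z')(V) = Mul(8, -463) = -3704)
Function('v')(s) = Mul(Pow(Add(157, s), -1), Add(35, s)) (Function('v')(s) = Mul(Add(Add(18, 17), s), Pow(Add(s, 157), -1)) = Mul(Add(35, s), Pow(Add(157, s), -1)) = Mul(Pow(Add(157, s), -1), Add(35, s)))
Y = 191739 (Y = Add(155781, 35958) = 191739)
Add(Add(Function('v')(-204), Function('Z')(454)), Y) = Add(Add(Mul(Pow(Add(157, -204), -1), Add(35, -204)), -3704), 191739) = Add(Add(Mul(Pow(-47, -1), -169), -3704), 191739) = Add(Add(Mul(Rational(-1, 47), -169), -3704), 191739) = Add(Add(Rational(169, 47), -3704), 191739) = Add(Rational(-173919, 47), 191739) = Rational(8837814, 47)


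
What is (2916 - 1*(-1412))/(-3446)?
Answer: -2164/1723 ≈ -1.2559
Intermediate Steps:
(2916 - 1*(-1412))/(-3446) = (2916 + 1412)*(-1/3446) = 4328*(-1/3446) = -2164/1723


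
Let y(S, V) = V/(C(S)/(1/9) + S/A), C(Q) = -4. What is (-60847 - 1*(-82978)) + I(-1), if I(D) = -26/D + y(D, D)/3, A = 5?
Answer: 12031256/543 ≈ 22157.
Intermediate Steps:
y(S, V) = V/(-36 + S/5) (y(S, V) = V/(-4/(1/9) + S/5) = V/(-4/1/9 + S*(1/5)) = V/(-4*9 + S/5) = V/(-36 + S/5))
I(D) = -26/D + 5*D/(3*(-180 + D)) (I(D) = -26/D + (5*D/(-180 + D))/3 = -26/D + (5*D/(-180 + D))*(1/3) = -26/D + 5*D/(3*(-180 + D)))
(-60847 - 1*(-82978)) + I(-1) = (-60847 - 1*(-82978)) + (1/3)*(14040 - 78*(-1) + 5*(-1)**2)/(-1*(-180 - 1)) = (-60847 + 82978) + (1/3)*(-1)*(14040 + 78 + 5*1)/(-181) = 22131 + (1/3)*(-1)*(-1/181)*(14040 + 78 + 5) = 22131 + (1/3)*(-1)*(-1/181)*14123 = 22131 + 14123/543 = 12031256/543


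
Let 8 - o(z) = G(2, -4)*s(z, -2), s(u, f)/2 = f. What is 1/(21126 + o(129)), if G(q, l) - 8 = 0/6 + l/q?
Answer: 1/21158 ≈ 4.7263e-5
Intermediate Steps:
s(u, f) = 2*f
G(q, l) = 8 + l/q (G(q, l) = 8 + (0/6 + l/q) = 8 + (0*(⅙) + l/q) = 8 + (0 + l/q) = 8 + l/q)
o(z) = 32 (o(z) = 8 - (8 - 4/2)*2*(-2) = 8 - (8 - 4*½)*(-4) = 8 - (8 - 2)*(-4) = 8 - 6*(-4) = 8 - 1*(-24) = 8 + 24 = 32)
1/(21126 + o(129)) = 1/(21126 + 32) = 1/21158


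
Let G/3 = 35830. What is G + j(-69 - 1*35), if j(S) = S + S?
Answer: 107282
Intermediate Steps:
G = 107490 (G = 3*35830 = 107490)
j(S) = 2*S
G + j(-69 - 1*35) = 107490 + 2*(-69 - 1*35) = 107490 + 2*(-69 - 35) = 107490 + 2*(-104) = 107490 - 208 = 107282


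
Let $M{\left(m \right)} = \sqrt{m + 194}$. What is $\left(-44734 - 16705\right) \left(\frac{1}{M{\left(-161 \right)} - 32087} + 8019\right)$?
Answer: $- \frac{46113690419528053}{93597776} + \frac{61439 \sqrt{33}}{1029575536} \approx -4.9268 \cdot 10^{8}$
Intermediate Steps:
$M{\left(m \right)} = \sqrt{194 + m}$
$\left(-44734 - 16705\right) \left(\frac{1}{M{\left(-161 \right)} - 32087} + 8019\right) = \left(-44734 - 16705\right) \left(\frac{1}{\sqrt{194 - 161} - 32087} + 8019\right) = \left(-44734 + \left(-24977 + 8272\right)\right) \left(\frac{1}{\sqrt{33} - 32087} + 8019\right) = \left(-44734 - 16705\right) \left(\frac{1}{-32087 + \sqrt{33}} + 8019\right) = - 61439 \left(8019 + \frac{1}{-32087 + \sqrt{33}}\right) = -492679341 - \frac{61439}{-32087 + \sqrt{33}}$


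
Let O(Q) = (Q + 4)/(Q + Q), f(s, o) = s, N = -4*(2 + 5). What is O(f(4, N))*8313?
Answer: 8313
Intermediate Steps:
N = -28 (N = -4*7 = -28)
O(Q) = (4 + Q)/(2*Q) (O(Q) = (4 + Q)/((2*Q)) = (4 + Q)*(1/(2*Q)) = (4 + Q)/(2*Q))
O(f(4, N))*8313 = ((½)*(4 + 4)/4)*8313 = ((½)*(¼)*8)*8313 = 1*8313 = 8313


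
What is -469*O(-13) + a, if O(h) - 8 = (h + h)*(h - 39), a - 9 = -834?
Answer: -638665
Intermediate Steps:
a = -825 (a = 9 - 834 = -825)
O(h) = 8 + 2*h*(-39 + h) (O(h) = 8 + (h + h)*(h - 39) = 8 + (2*h)*(-39 + h) = 8 + 2*h*(-39 + h))
-469*O(-13) + a = -469*(8 - 78*(-13) + 2*(-13)²) - 825 = -469*(8 + 1014 + 2*169) - 825 = -469*(8 + 1014 + 338) - 825 = -469*1360 - 825 = -637840 - 825 = -638665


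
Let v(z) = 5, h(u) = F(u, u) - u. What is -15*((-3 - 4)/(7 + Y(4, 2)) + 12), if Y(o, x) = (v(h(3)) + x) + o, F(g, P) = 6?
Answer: -1045/6 ≈ -174.17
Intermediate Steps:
h(u) = 6 - u
Y(o, x) = 5 + o + x (Y(o, x) = (5 + x) + o = 5 + o + x)
-15*((-3 - 4)/(7 + Y(4, 2)) + 12) = -15*((-3 - 4)/(7 + (5 + 4 + 2)) + 12) = -15*(-7/(7 + 11) + 12) = -15*(-7/18 + 12) = -15*209/18 = -1045/6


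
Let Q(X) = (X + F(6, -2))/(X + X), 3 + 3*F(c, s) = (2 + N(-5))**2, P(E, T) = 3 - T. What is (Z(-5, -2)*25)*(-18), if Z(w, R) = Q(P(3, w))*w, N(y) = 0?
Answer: 9375/8 ≈ 1171.9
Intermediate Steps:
F(c, s) = 1/3 (F(c, s) = -1 + (2 + 0)**2/3 = -1 + (1/3)*2**2 = -1 + (1/3)*4 = -1 + 4/3 = 1/3)
Q(X) = (1/3 + X)/(2*X) (Q(X) = (X + 1/3)/(X + X) = (1/3 + X)/((2*X)) = (1/3 + X)*(1/(2*X)) = (1/3 + X)/(2*X))
Z(w, R) = w*(10 - 3*w)/(6*(3 - w)) (Z(w, R) = ((1 + 3*(3 - w))/(6*(3 - w)))*w = ((1 + (9 - 3*w))/(6*(3 - w)))*w = ((10 - 3*w)/(6*(3 - w)))*w = w*(10 - 3*w)/(6*(3 - w)))
(Z(-5, -2)*25)*(-18) = (((1/6)*(-5)*(-10 + 3*(-5))/(-3 - 5))*25)*(-18) = (((1/6)*(-5)*(-10 - 15)/(-8))*25)*(-18) = (((1/6)*(-5)*(-1/8)*(-25))*25)*(-18) = -125/48*25*(-18) = -3125/48*(-18) = 9375/8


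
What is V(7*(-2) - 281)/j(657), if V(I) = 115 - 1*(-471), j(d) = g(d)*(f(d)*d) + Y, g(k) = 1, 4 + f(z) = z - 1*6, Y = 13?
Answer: 293/212546 ≈ 0.0013785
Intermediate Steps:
f(z) = -10 + z (f(z) = -4 + (z - 1*6) = -4 + (z - 6) = -4 + (-6 + z) = -10 + z)
j(d) = 13 + d*(-10 + d) (j(d) = 1*((-10 + d)*d) + 13 = 1*(d*(-10 + d)) + 13 = d*(-10 + d) + 13 = 13 + d*(-10 + d))
V(I) = 586 (V(I) = 115 + 471 = 586)
V(7*(-2) - 281)/j(657) = 586/(13 + 657*(-10 + 657)) = 586/(13 + 657*647) = 586/(13 + 425079) = 586/425092 = 586*(1/425092) = 293/212546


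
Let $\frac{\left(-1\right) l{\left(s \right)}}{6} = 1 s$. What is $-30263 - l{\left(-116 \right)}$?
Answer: $-30959$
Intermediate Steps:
$l{\left(s \right)} = - 6 s$ ($l{\left(s \right)} = - 6 \cdot 1 s = - 6 s$)
$-30263 - l{\left(-116 \right)} = -30263 - \left(-6\right) \left(-116\right) = -30263 - 696 = -30959$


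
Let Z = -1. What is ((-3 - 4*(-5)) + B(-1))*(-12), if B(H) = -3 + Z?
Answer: -156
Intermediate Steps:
B(H) = -4 (B(H) = -3 - 1 = -4)
((-3 - 4*(-5)) + B(-1))*(-12) = ((-3 - 4*(-5)) - 4)*(-12) = ((-3 + 20) - 4)*(-12) = (17 - 4)*(-12) = 13*(-12) = -156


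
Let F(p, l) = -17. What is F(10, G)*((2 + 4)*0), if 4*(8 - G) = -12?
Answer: 0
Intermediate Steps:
G = 11 (G = 8 - ¼*(-12) = 8 + 3 = 11)
F(10, G)*((2 + 4)*0) = -17*(2 + 4)*0 = -102*0 = -17*0 = 0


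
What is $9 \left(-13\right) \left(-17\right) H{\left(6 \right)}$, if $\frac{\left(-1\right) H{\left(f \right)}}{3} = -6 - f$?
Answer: $71604$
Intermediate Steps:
$H{\left(f \right)} = 18 + 3 f$ ($H{\left(f \right)} = - 3 \left(-6 - f\right) = 18 + 3 f$)
$9 \left(-13\right) \left(-17\right) H{\left(6 \right)} = 9 \left(-13\right) \left(-17\right) \left(18 + 3 \cdot 6\right) = \left(-117\right) \left(-17\right) \left(18 + 18\right) = 1989 \cdot 36 = 71604$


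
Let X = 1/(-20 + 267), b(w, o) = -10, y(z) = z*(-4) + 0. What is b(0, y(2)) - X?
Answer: -2471/247 ≈ -10.004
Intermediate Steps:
y(z) = -4*z (y(z) = -4*z + 0 = -4*z)
X = 1/247 ≈ 0.0040486
b(0, y(2)) - X = -10 - 1*1/247 = -10 - 1/247 = -2471/247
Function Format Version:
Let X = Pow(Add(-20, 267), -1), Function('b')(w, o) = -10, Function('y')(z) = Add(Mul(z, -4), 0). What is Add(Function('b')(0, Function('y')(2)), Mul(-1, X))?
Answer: Rational(-2471, 247) ≈ -10.004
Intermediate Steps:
Function('y')(z) = Mul(-4, z) (Function('y')(z) = Add(Mul(-4, z), 0) = Mul(-4, z))
X = Rational(1, 247) (X = Pow(247, -1) = Rational(1, 247) ≈ 0.0040486)
Add(Function('b')(0, Function('y')(2)), Mul(-1, X)) = Add(-10, Mul(-1, Rational(1, 247))) = Add(-10, Rational(-1, 247)) = Rational(-2471, 247)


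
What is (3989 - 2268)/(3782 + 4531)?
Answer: 1721/8313 ≈ 0.20703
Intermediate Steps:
(3989 - 2268)/(3782 + 4531) = 1721/8313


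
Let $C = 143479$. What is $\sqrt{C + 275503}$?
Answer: $\sqrt{418982} \approx 647.29$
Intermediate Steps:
$\sqrt{C + 275503} = \sqrt{143479 + 275503} = \sqrt{418982}$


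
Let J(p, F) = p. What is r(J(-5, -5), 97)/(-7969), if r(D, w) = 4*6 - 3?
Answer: -21/7969 ≈ -0.0026352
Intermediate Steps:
r(D, w) = 21 (r(D, w) = 24 - 3 = 21)
r(J(-5, -5), 97)/(-7969) = 21/(-7969) = 21*(-1/7969) = -21/7969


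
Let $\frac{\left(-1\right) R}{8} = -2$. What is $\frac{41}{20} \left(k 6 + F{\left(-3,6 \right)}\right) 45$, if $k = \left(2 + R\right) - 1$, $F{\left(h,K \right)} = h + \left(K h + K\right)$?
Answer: $\frac{32103}{4} \approx 8025.8$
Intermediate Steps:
$F{\left(h,K \right)} = K + h + K h$ ($F{\left(h,K \right)} = h + \left(K + K h\right) = K + h + K h$)
$R = 16$ ($R = \left(-8\right) \left(-2\right) = 16$)
$k = 17$ ($k = \left(2 + 16\right) - 1 = 18 - 1 = 17$)
$\frac{41}{20} \left(k 6 + F{\left(-3,6 \right)}\right) 45 = \frac{41}{20} \left(17 \cdot 6 + \left(6 - 3 + 6 \left(-3\right)\right)\right) 45 = 41 \cdot \frac{1}{20} \left(102 - 15\right) 45 = \frac{41 \left(102 - 15\right)}{20} \cdot 45 = \frac{41}{20} \cdot 87 \cdot 45 = \frac{3567}{20} \cdot 45 = \frac{32103}{4}$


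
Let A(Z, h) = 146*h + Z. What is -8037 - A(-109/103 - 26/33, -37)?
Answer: -8950090/3399 ≈ -2633.2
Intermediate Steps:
A(Z, h) = Z + 146*h
-8037 - A(-109/103 - 26/33, -37) = -8037 - ((-109/103 - 26/33) + 146*(-37)) = -8037 - ((-109*1/103 - 26*1/33) - 5402) = -8037 - ((-109/103 - 26/33) - 5402) = -8037 - (-6275/3399 - 5402) = -8037 - 1*(-18367673/3399) = -8037 + 18367673/3399 = -8950090/3399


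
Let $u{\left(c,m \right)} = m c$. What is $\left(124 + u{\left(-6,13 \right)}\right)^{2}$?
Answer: $2116$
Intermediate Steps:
$u{\left(c,m \right)} = c m$
$\left(124 + u{\left(-6,13 \right)}\right)^{2} = \left(124 - 78\right)^{2} = 46^{2} = 2116$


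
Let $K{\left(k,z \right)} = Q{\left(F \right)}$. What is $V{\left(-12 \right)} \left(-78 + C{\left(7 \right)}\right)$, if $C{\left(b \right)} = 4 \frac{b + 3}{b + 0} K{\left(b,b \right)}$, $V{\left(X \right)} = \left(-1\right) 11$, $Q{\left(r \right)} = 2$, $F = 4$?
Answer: $\frac{5126}{7} \approx 732.29$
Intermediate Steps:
$K{\left(k,z \right)} = 2$
$V{\left(X \right)} = -11$
$C{\left(b \right)} = \frac{8 \left(3 + b\right)}{b}$ ($C{\left(b \right)} = 4 \frac{b + 3}{b + 0} \cdot 2 = 4 \frac{3 + b}{b} 2 = \frac{4 \left(3 + b\right)}{b} 2 = \frac{8 \left(3 + b\right)}{b}$)
$V{\left(-12 \right)} \left(-78 + C{\left(7 \right)}\right) = - 11 \left(-78 + \left(8 + \frac{24}{7}\right)\right) = - 11 \left(-78 + \frac{80}{7}\right) = \left(-11\right) \left(- \frac{466}{7}\right) = \frac{5126}{7}$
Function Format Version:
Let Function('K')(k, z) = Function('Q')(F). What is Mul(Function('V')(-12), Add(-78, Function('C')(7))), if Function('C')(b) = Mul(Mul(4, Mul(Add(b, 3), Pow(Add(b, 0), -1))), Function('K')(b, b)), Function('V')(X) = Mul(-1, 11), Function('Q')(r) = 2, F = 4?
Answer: Rational(5126, 7) ≈ 732.29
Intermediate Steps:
Function('K')(k, z) = 2
Function('V')(X) = -11
Function('C')(b) = Mul(8, Pow(b, -1), Add(3, b)) (Function('C')(b) = Mul(Mul(4, Mul(Add(b, 3), Pow(Add(b, 0), -1))), 2) = Mul(Mul(4, Mul(Add(3, b), Pow(b, -1))), 2) = Mul(Mul(4, Mul(Pow(b, -1), Add(3, b))), 2) = Mul(Mul(4, Pow(b, -1), Add(3, b)), 2) = Mul(8, Pow(b, -1), Add(3, b)))
Mul(Function('V')(-12), Add(-78, Function('C')(7))) = Mul(-11, Add(-78, Add(8, Mul(24, Pow(7, -1))))) = Mul(-11, Add(-78, Add(8, Mul(24, Rational(1, 7))))) = Mul(-11, Add(-78, Add(8, Rational(24, 7)))) = Mul(-11, Add(-78, Rational(80, 7))) = Mul(-11, Rational(-466, 7)) = Rational(5126, 7)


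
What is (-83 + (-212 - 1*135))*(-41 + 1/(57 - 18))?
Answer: 687140/39 ≈ 17619.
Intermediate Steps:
(-83 + (-212 - 1*135))*(-41 + 1/(57 - 18)) = (-83 + (-212 - 135))*(-41 + 1/39) = (-83 - 347)*(-41 + 1/39) = -430*(-1598/39) = 687140/39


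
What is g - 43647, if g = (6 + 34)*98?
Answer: -39727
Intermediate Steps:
g = 3920 (g = 40*98 = 3920)
g - 43647 = 3920 - 43647 = -39727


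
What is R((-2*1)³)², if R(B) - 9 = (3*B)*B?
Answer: 40401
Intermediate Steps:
R(B) = 9 + 3*B² (R(B) = 9 + (3*B)*B = 9 + 3*B²)
R((-2*1)³)² = (9 + 3*((-2*1)³)²)² = (9 + 3*((-2)³)²)² = (9 + 3*(-8)²)² = (9 + 3*64)² = (9 + 192)² = 201² = 40401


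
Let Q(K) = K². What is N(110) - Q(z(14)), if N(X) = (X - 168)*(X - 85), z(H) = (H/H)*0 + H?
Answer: -1646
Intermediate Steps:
z(H) = H (z(H) = 1*0 + H = 0 + H = H)
N(X) = (-168 + X)*(-85 + X)
N(110) - Q(z(14)) = (14280 + 110² - 253*110) - 1*14² = (14280 + 12100 - 27830) - 1*196 = -1450 - 196 = -1646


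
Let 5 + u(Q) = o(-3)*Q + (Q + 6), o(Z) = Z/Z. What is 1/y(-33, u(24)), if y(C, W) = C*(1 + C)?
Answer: 1/1056 ≈ 0.00094697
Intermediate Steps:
o(Z) = 1
u(Q) = 1 + 2*Q (u(Q) = -5 + (1*Q + (Q + 6)) = -5 + (Q + (6 + Q)) = -5 + (6 + 2*Q) = 1 + 2*Q)
1/y(-33, u(24)) = 1/(-33*(1 - 33)) = 1/(-33*(-32)) = 1/1056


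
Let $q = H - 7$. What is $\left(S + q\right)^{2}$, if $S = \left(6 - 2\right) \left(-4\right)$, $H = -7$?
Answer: $900$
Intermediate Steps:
$S = -16$ ($S = 4 \left(-4\right) = -16$)
$q = -14$ ($q = -7 - 7 = -14$)
$\left(S + q\right)^{2} = \left(-16 - 14\right)^{2} = \left(-30\right)^{2} = 900$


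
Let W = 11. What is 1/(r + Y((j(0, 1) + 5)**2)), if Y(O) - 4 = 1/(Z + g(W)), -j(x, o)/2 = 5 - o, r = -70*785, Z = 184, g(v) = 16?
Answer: -200/10989199 ≈ -1.8200e-5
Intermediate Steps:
r = -54950
j(x, o) = -10 + 2*o (j(x, o) = -2*(5 - o) = -10 + 2*o)
Y(O) = 801/200 (Y(O) = 4 + 1/(184 + 16) = 4 + 1/200 = 801/200)
1/(r + Y((j(0, 1) + 5)**2)) = 1/(-54950 + 801/200) = 1/(-10989199/200) = -200/10989199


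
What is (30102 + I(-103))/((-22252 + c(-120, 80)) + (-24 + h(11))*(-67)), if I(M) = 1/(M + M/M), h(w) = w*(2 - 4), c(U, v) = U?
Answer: -3070403/1967580 ≈ -1.5605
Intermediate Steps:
h(w) = -2*w (h(w) = w*(-2) = -2*w)
I(M) = 1/(1 + M) (I(M) = 1/(M + 1) = 1/(1 + M))
(30102 + I(-103))/((-22252 + c(-120, 80)) + (-24 + h(11))*(-67)) = (30102 + 1/(1 - 103))/((-22252 - 120) + (-24 - 2*11)*(-67)) = (30102 + 1/(-102))/(-22372 + (-24 - 22)*(-67)) = (30102 - 1/102)/(-22372 - 46*(-67)) = 3070403/(102*(-22372 + 3082)) = (3070403/102)/(-19290) = (3070403/102)*(-1/19290) = -3070403/1967580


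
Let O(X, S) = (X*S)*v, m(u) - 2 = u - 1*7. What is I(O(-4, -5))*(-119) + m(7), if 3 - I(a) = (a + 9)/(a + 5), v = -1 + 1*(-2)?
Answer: -13456/55 ≈ -244.65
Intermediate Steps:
m(u) = -5 + u (m(u) = 2 + (u - 1*7) = 2 + (u - 7) = 2 + (-7 + u) = -5 + u)
v = -3 (v = -1 - 2 = -3)
O(X, S) = -3*S*X (O(X, S) = (X*S)*(-3) = (S*X)*(-3) = -3*S*X)
I(a) = 3 - (9 + a)/(5 + a) (I(a) = 3 - (a + 9)/(a + 5) = 3 - (9 + a)/(5 + a))
I(O(-4, -5))*(-119) + m(7) = (2*(3 - 3*(-5)*(-4))/(5 - 3*(-5)*(-4)))*(-119) + (-5 + 7) = (2*(3 - 60)/(5 - 60))*(-119) + 2 = (2*(-57)/(-55))*(-119) + 2 = (2*(-1/55)*(-57))*(-119) + 2 = (114/55)*(-119) + 2 = -13566/55 + 2 = -13456/55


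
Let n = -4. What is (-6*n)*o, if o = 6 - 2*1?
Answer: 96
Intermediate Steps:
o = 4 (o = 6 - 2 = 4)
(-6*n)*o = -6*(-4)*4 = 24*4 = 96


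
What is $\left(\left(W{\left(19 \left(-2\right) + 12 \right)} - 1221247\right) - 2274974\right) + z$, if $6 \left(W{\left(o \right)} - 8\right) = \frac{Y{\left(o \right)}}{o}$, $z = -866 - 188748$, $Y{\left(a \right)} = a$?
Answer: $- \frac{22114961}{6} \approx -3.6858 \cdot 10^{6}$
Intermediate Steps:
$z = -189614$ ($z = -866 - 188748 = -189614$)
$W{\left(o \right)} = \frac{49}{6}$ ($W{\left(o \right)} = 8 + \frac{o \frac{1}{o}}{6} = 8 + \frac{1}{6} \cdot 1 = 8 + \frac{1}{6} = \frac{49}{6}$)
$\left(\left(W{\left(19 \left(-2\right) + 12 \right)} - 1221247\right) - 2274974\right) + z = \left(\left(\frac{49}{6} - 1221247\right) - 2274974\right) - 189614 = \left(- \frac{7327433}{6} - 2274974\right) - 189614 = - \frac{20977277}{6} - 189614 = - \frac{22114961}{6}$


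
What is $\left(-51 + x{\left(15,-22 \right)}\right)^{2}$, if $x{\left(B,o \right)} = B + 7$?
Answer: $841$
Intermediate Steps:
$x{\left(B,o \right)} = 7 + B$
$\left(-51 + x{\left(15,-22 \right)}\right)^{2} = \left(-51 + \left(7 + 15\right)\right)^{2} = \left(-51 + 22\right)^{2} = \left(-29\right)^{2} = 841$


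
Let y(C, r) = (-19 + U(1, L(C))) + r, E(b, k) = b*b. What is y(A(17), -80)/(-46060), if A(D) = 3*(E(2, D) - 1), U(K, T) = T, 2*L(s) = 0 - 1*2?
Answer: 5/2303 ≈ 0.0021711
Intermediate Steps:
E(b, k) = b**2
L(s) = -1 (L(s) = (0 - 1*2)/2 = (0 - 2)/2 = (1/2)*(-2) = -1)
A(D) = 9 (A(D) = 3*(2**2 - 1) = 3*(4 - 1) = 3*3 = 9)
y(C, r) = -20 + r (y(C, r) = (-19 - 1) + r = -20 + r)
y(A(17), -80)/(-46060) = (-20 - 80)/(-46060) = -100*(-1/46060) = 5/2303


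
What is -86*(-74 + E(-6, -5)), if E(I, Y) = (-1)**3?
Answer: 6450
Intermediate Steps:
E(I, Y) = -1
-86*(-74 + E(-6, -5)) = -86*(-74 - 1) = -86*(-75) = 6450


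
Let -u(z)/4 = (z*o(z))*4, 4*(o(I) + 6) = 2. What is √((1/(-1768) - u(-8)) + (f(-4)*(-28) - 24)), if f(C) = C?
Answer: √618912710/884 ≈ 28.142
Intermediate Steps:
o(I) = -11/2 (o(I) = -6 + (¼)*2 = -6 + ½ = -11/2)
u(z) = 88*z (u(z) = -4*z*(-11/2)*4 = -4*(-11*z/2)*4 = -(-88)*z = 88*z)
√((1/(-1768) - u(-8)) + (f(-4)*(-28) - 24)) = √((1/(-1768) - 88*(-8)) + (-4*(-28) - 24)) = √((-1/1768 - 1*(-704)) + (112 - 24)) = √((-1/1768 + 704) + 88) = √(1244671/1768 + 88) = √(1400255/1768) = √618912710/884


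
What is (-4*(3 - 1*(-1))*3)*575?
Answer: -27600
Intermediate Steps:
(-4*(3 - 1*(-1))*3)*575 = (-4*(3 + 1)*3)*575 = (-4*4*3)*575 = -16*3*575 = -48*575 = -27600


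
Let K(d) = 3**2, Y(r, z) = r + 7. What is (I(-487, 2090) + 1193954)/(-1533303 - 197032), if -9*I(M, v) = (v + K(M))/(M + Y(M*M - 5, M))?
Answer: -508661654945/737176696452 ≈ -0.69001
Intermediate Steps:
Y(r, z) = 7 + r
K(d) = 9
I(M, v) = -(9 + v)/(9*(2 + M + M**2)) (I(M, v) = -(v + 9)/(9*(M + (7 + (M*M - 5)))) = -(9 + v)/(9*(M + (7 + (M**2 - 5)))) = -(9 + v)/(9*(M + (7 + (-5 + M**2)))) = -(9 + v)/(9*(M + (2 + M**2))) = -(9 + v)/(9*(2 + M + M**2)))
(I(-487, 2090) + 1193954)/(-1533303 - 197032) = ((-1 - 1/9*2090)/(2 - 487 + (-487)**2) + 1193954)/(-1533303 - 197032) = ((-1 - 2090/9)/(2 - 487 + 237169) + 1193954)/(-1730335) = (-2099/9/236684 + 1193954)*(-1/1730335) = ((1/236684)*(-2099/9) + 1193954)*(-1/1730335) = (-2099/2130156 + 1193954)*(-1/1730335) = (2543308274725/2130156)*(-1/1730335) = -508661654945/737176696452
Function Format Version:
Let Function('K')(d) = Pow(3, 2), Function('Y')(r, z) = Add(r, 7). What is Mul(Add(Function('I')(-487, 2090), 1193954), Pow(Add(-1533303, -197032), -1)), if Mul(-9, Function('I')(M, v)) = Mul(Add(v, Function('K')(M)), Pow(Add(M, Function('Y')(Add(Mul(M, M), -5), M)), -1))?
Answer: Rational(-508661654945, 737176696452) ≈ -0.69001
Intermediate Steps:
Function('Y')(r, z) = Add(7, r)
Function('K')(d) = 9
Function('I')(M, v) = Mul(Rational(-1, 9), Pow(Add(2, M, Pow(M, 2)), -1), Add(9, v)) (Function('I')(M, v) = Mul(Rational(-1, 9), Mul(Add(v, 9), Pow(Add(M, Add(7, Add(Mul(M, M), -5))), -1))) = Mul(Rational(-1, 9), Mul(Add(9, v), Pow(Add(M, Add(7, Add(Pow(M, 2), -5))), -1))) = Mul(Rational(-1, 9), Mul(Add(9, v), Pow(Add(M, Add(7, Add(-5, Pow(M, 2)))), -1))) = Mul(Rational(-1, 9), Mul(Add(9, v), Pow(Add(M, Add(2, Pow(M, 2))), -1))) = Mul(Rational(-1, 9), Mul(Add(9, v), Pow(Add(2, M, Pow(M, 2)), -1))) = Mul(Rational(-1, 9), Mul(Pow(Add(2, M, Pow(M, 2)), -1), Add(9, v))) = Mul(Rational(-1, 9), Pow(Add(2, M, Pow(M, 2)), -1), Add(9, v)))
Mul(Add(Function('I')(-487, 2090), 1193954), Pow(Add(-1533303, -197032), -1)) = Mul(Add(Mul(Pow(Add(2, -487, Pow(-487, 2)), -1), Add(-1, Mul(Rational(-1, 9), 2090))), 1193954), Pow(Add(-1533303, -197032), -1)) = Mul(Add(Mul(Pow(Add(2, -487, 237169), -1), Add(-1, Rational(-2090, 9))), 1193954), Pow(-1730335, -1)) = Mul(Add(Mul(Pow(236684, -1), Rational(-2099, 9)), 1193954), Rational(-1, 1730335)) = Mul(Add(Mul(Rational(1, 236684), Rational(-2099, 9)), 1193954), Rational(-1, 1730335)) = Mul(Add(Rational(-2099, 2130156), 1193954), Rational(-1, 1730335)) = Mul(Rational(2543308274725, 2130156), Rational(-1, 1730335)) = Rational(-508661654945, 737176696452)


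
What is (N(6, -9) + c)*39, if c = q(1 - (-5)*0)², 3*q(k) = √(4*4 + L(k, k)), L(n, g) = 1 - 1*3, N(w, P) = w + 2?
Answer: 1118/3 ≈ 372.67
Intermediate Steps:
N(w, P) = 2 + w
L(n, g) = -2 (L(n, g) = 1 - 3 = -2)
q(k) = √14/3 (q(k) = √(4*4 - 2)/3 = √(16 - 2)/3 = √14/3)
c = 14/9 (c = (√14/3)² = 14/9 ≈ 1.5556)
(N(6, -9) + c)*39 = ((2 + 6) + 14/9)*39 = (8 + 14/9)*39 = (86/9)*39 = 1118/3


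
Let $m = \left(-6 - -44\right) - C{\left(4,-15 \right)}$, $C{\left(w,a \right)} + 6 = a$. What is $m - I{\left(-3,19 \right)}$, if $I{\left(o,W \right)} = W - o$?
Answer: $37$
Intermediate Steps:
$C{\left(w,a \right)} = -6 + a$
$m = 59$ ($m = \left(-6 - -44\right) - \left(-6 - 15\right) = \left(-6 + 44\right) - -21 = 38 + 21 = 59$)
$m - I{\left(-3,19 \right)} = 59 - \left(19 - -3\right) = 59 - \left(19 + 3\right) = 59 - 22 = 37$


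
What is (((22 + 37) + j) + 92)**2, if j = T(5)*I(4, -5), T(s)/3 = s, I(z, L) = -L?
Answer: 51076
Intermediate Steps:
T(s) = 3*s
j = 75 (j = (3*5)*(-1*(-5)) = 15*5 = 75)
(((22 + 37) + j) + 92)**2 = (((22 + 37) + 75) + 92)**2 = ((59 + 75) + 92)**2 = (134 + 92)**2 = 226**2 = 51076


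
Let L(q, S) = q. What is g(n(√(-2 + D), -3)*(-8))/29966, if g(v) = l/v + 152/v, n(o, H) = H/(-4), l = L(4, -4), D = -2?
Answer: -13/14983 ≈ -0.00086765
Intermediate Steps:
l = 4
n(o, H) = -H/4 (n(o, H) = H*(-¼) = -H/4)
g(v) = 156/v (g(v) = 4/v + 152/v = 156/v)
g(n(√(-2 + D), -3)*(-8))/29966 = (156/((-¼*(-3)*(-8))))/29966 = (156/(((¾)*(-8))))*(1/29966) = (156/(-6))*(1/29966) = (156*(-⅙))*(1/29966) = -26*1/29966 = -13/14983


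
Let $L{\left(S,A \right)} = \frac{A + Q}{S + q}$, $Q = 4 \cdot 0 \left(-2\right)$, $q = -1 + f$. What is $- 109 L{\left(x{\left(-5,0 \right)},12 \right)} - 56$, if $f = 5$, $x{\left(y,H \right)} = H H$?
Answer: $-383$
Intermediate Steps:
$x{\left(y,H \right)} = H^{2}$
$q = 4$ ($q = -1 + 5 = 4$)
$Q = 0$ ($Q = 0 \left(-2\right) = 0$)
$L{\left(S,A \right)} = \frac{A}{4 + S}$ ($L{\left(S,A \right)} = \frac{A + 0}{S + 4} = \frac{A}{4 + S}$)
$- 109 L{\left(x{\left(-5,0 \right)},12 \right)} - 56 = - 109 \frac{12}{4 + 0^{2}} - 56 = - 109 \frac{12}{4 + 0} - 56 = - 109 \cdot \frac{12}{4} - 56 = - 109 \cdot 12 \cdot \frac{1}{4} - 56 = \left(-109\right) 3 - 56 = -327 - 56 = -383$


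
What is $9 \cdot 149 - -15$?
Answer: $1356$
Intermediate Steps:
$9 \cdot 149 - -15 = 1341 + 15 = 1356$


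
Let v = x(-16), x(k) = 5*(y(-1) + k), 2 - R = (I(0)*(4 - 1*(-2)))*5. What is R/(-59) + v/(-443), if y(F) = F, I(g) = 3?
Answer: 43999/26137 ≈ 1.6834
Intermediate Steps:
R = -88 (R = 2 - 3*(4 - 1*(-2))*5 = 2 - 3*(4 + 2)*5 = 2 - 3*6*5 = 2 - 18*5 = 2 - 1*90 = 2 - 90 = -88)
x(k) = -5 + 5*k (x(k) = 5*(-1 + k) = -5 + 5*k)
v = -85 (v = -5 + 5*(-16) = -5 - 80 = -85)
R/(-59) + v/(-443) = -88/(-59) - 85/(-443) = -88*(-1/59) - 85*(-1/443) = 88/59 + 85/443 = 43999/26137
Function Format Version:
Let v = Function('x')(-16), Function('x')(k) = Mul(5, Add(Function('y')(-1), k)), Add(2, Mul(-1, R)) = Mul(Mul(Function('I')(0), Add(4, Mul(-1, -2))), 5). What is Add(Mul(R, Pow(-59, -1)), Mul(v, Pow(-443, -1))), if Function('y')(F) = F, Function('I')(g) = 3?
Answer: Rational(43999, 26137) ≈ 1.6834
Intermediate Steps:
R = -88 (R = Add(2, Mul(-1, Mul(Mul(3, Add(4, Mul(-1, -2))), 5))) = Add(2, Mul(-1, Mul(Mul(3, Add(4, 2)), 5))) = Add(2, Mul(-1, Mul(Mul(3, 6), 5))) = Add(2, Mul(-1, Mul(18, 5))) = Add(2, Mul(-1, 90)) = Add(2, -90) = -88)
Function('x')(k) = Add(-5, Mul(5, k)) (Function('x')(k) = Mul(5, Add(-1, k)) = Add(-5, Mul(5, k)))
v = -85 (v = Add(-5, Mul(5, -16)) = Add(-5, -80) = -85)
Add(Mul(R, Pow(-59, -1)), Mul(v, Pow(-443, -1))) = Add(Mul(-88, Pow(-59, -1)), Mul(-85, Pow(-443, -1))) = Add(Mul(-88, Rational(-1, 59)), Mul(-85, Rational(-1, 443))) = Add(Rational(88, 59), Rational(85, 443)) = Rational(43999, 26137)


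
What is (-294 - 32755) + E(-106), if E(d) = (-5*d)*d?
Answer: -89229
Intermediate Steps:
E(d) = -5*d**2
(-294 - 32755) + E(-106) = (-294 - 32755) - 5*(-106)**2 = -33049 - 5*11236 = -33049 - 56180 = -89229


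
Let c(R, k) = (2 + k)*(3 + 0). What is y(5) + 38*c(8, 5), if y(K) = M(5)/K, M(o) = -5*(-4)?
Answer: 802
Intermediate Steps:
c(R, k) = 6 + 3*k (c(R, k) = (2 + k)*3 = 6 + 3*k)
M(o) = 20
y(K) = 20/K
y(5) + 38*c(8, 5) = 20/5 + 38*(6 + 3*5) = 20*(⅕) + 38*(6 + 15) = 4 + 38*21 = 4 + 798 = 802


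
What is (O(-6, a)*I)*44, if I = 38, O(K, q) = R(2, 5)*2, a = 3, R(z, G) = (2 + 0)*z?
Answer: 13376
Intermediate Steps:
R(z, G) = 2*z
O(K, q) = 8 (O(K, q) = (2*2)*2 = 4*2 = 8)
(O(-6, a)*I)*44 = (8*38)*44 = 304*44 = 13376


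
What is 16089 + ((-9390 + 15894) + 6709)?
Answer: 29302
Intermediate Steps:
16089 + ((-9390 + 15894) + 6709) = 16089 + (6504 + 6709) = 16089 + 13213 = 29302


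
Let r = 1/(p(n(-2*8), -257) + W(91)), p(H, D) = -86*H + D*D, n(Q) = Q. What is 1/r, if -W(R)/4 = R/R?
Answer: 67421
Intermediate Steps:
W(R) = -4 (W(R) = -4*R/R = -4*1 = -4)
p(H, D) = D² - 86*H (p(H, D) = -86*H + D² = D² - 86*H)
r = 1/67421 (r = 1/(((-257)² - (-172)*8) - 4) = 1/((66049 - 86*(-16)) - 4) = 1/((66049 + 1376) - 4) = 1/(67425 - 4) = 1/67421 ≈ 1.4832e-5)
1/r = 1/(1/67421) = 67421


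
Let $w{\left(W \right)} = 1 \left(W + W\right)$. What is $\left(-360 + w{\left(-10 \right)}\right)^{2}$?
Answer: $144400$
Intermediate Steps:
$w{\left(W \right)} = 2 W$ ($w{\left(W \right)} = 1 \cdot 2 W = 2 W$)
$\left(-360 + w{\left(-10 \right)}\right)^{2} = \left(-360 + 2 \left(-10\right)\right)^{2} = \left(-360 - 20\right)^{2} = \left(-380\right)^{2} = 144400$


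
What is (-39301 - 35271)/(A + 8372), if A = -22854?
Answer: 37286/7241 ≈ 5.1493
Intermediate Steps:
(-39301 - 35271)/(A + 8372) = (-39301 - 35271)/(-22854 + 8372) = -74572/(-14482) = -74572*(-1/14482) = 37286/7241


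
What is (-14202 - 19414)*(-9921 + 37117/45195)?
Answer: 15071480740448/45195 ≈ 3.3348e+8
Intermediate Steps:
(-14202 - 19414)*(-9921 + 37117/45195) = -33616*(-9921 + 37117*(1/45195)) = -33616*(-9921 + 37117/45195) = -33616*(-448342478/45195) = 15071480740448/45195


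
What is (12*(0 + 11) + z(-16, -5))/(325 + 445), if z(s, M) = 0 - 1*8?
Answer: 62/385 ≈ 0.16104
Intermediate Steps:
z(s, M) = -8 (z(s, M) = 0 - 8 = -8)
(12*(0 + 11) + z(-16, -5))/(325 + 445) = (12*(0 + 11) - 8)/(325 + 445) = (12*11 - 8)/770 = (132 - 8)*(1/770) = 124*(1/770) = 62/385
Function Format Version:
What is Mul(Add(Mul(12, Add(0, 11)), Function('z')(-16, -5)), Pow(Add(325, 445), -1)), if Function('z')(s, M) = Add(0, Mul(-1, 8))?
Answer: Rational(62, 385) ≈ 0.16104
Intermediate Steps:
Function('z')(s, M) = -8 (Function('z')(s, M) = Add(0, -8) = -8)
Mul(Add(Mul(12, Add(0, 11)), Function('z')(-16, -5)), Pow(Add(325, 445), -1)) = Mul(Add(Mul(12, Add(0, 11)), -8), Pow(Add(325, 445), -1)) = Mul(Add(Mul(12, 11), -8), Pow(770, -1)) = Mul(Add(132, -8), Rational(1, 770)) = Mul(124, Rational(1, 770)) = Rational(62, 385)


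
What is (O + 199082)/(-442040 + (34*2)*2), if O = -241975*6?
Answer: 78298/27619 ≈ 2.8349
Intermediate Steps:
O = -1451850
(O + 199082)/(-442040 + (34*2)*2) = (-1451850 + 199082)/(-442040 + (34*2)*2) = -1252768/(-442040 + 68*2) = -1252768/(-442040 + 136) = -1252768/(-441904) = -1252768*(-1/441904) = 78298/27619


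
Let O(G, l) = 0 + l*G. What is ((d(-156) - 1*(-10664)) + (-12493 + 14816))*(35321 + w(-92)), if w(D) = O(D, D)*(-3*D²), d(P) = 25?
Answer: -2796051961804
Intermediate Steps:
O(G, l) = G*l (O(G, l) = 0 + G*l = G*l)
w(D) = -3*D⁴ (w(D) = (D*D)*(-3*D²) = D²*(-3*D²) = -3*D⁴)
((d(-156) - 1*(-10664)) + (-12493 + 14816))*(35321 + w(-92)) = ((25 - 1*(-10664)) + (-12493 + 14816))*(35321 - 3*(-92)⁴) = ((25 + 10664) + 2323)*(35321 - 3*71639296) = (10689 + 2323)*(35321 - 214917888) = 13012*(-214882567) = -2796051961804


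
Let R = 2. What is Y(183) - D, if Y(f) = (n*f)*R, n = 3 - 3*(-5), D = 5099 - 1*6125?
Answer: 7614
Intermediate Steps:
D = -1026 (D = 5099 - 6125 = -1026)
n = 18 (n = 3 + 15 = 18)
Y(f) = 36*f (Y(f) = (18*f)*2 = 36*f)
Y(183) - D = 36*183 - 1*(-1026) = 6588 + 1026 = 7614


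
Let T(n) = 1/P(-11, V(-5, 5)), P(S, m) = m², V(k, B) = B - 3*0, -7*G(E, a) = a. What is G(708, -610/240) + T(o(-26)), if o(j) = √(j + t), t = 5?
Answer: 1693/4200 ≈ 0.40310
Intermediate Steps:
G(E, a) = -a/7
o(j) = √(5 + j) (o(j) = √(j + 5) = √(5 + j))
V(k, B) = B (V(k, B) = B + 0 = B)
T(n) = 1/25 (T(n) = 1/(5²) = 1/25)
G(708, -610/240) + T(o(-26)) = -(-610)/(7*240) + 1/25 = -⅐*(-61/24) + 1/25 = 61/168 + 1/25 = 1693/4200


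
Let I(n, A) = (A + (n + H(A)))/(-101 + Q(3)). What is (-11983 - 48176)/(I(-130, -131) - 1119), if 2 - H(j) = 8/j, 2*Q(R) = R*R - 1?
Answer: 254813471/4728404 ≈ 53.890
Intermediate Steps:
Q(R) = -½ + R²/2 (Q(R) = (R*R - 1)/2 = (R² - 1)/2 = (-1 + R²)/2 = -½ + R²/2)
H(j) = 2 - 8/j
I(n, A) = -2/97 - A/97 - n/97 + 8/(97*A) (I(n, A) = (A + (n + (2 - 8/A)))/(-101 + (-½ + (½)*3²)) = (A + (2 + n - 8/A))/(-101 + (-½ + (½)*9)) = (2 + A + n - 8/A)/(-101 + (-½ + 9/2)) = (2 + A + n - 8/A)/(-101 + 4) = (2 + A + n - 8/A)/(-97) = (2 + A + n - 8/A)*(-1/97) = -2/97 - A/97 - n/97 + 8/(97*A))
(-11983 - 48176)/(I(-130, -131) - 1119) = (-11983 - 48176)/((1/97)*(8 - 2*(-131) - 1*(-131)*(-131 - 130))/(-131) - 1119) = -60159/((1/97)*(-1/131)*(8 + 262 - 1*(-131)*(-261)) - 1119) = -60159/((1/97)*(-1/131)*(8 + 262 - 34191) - 1119) = -60159/((1/97)*(-1/131)*(-33921) - 1119) = -60159/(33921/12707 - 1119) = -60159/(-14185212/12707) = -60159*(-12707/14185212) = 254813471/4728404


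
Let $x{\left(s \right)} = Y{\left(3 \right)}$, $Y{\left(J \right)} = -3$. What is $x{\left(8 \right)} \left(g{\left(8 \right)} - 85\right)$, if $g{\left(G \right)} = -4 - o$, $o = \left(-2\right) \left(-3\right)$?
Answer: $285$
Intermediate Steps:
$o = 6$
$g{\left(G \right)} = -10$ ($g{\left(G \right)} = -4 - 6 = -10$)
$x{\left(s \right)} = -3$
$x{\left(8 \right)} \left(g{\left(8 \right)} - 85\right) = - 3 \left(-10 - 85\right) = \left(-3\right) \left(-95\right) = 285$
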